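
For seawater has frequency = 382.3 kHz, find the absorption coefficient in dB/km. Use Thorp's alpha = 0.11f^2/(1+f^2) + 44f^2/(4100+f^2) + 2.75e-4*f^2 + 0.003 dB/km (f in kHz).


f^2 = 146153.29
alpha = 0.11*146153.29/(1+146153.29) + 44*146153.29/(4100+146153.29) + 2.75e-4*146153.29 + 0.003 = 83.105

83.105 dB/km


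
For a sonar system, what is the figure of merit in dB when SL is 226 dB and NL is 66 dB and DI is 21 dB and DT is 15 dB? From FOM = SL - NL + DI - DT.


166 dB


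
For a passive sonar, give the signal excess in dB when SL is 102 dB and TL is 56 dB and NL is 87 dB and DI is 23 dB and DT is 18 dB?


SE = SL - TL - NL + DI - DT = 102 - 56 - 87 + 23 - 18 = -36

-36 dB


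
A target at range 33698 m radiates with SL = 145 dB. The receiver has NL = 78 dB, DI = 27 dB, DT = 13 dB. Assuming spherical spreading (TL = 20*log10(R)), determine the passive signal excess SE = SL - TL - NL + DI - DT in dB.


Step 1: TL = 20*log10(33698) = 90.55 dB
Step 2: SE = 145 - 90.55 - 78 + 27 - 13 = -9.55

-9.55 dB


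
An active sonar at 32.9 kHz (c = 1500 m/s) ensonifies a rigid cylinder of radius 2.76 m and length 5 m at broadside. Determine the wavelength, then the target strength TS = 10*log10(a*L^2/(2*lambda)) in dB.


Step 1: lambda = c/f = 1500/32900 = 0.04559 m
Step 2: TS = 10*log10(a*L^2/(2*lambda)) = 10*log10(2.76*5^2/(2*0.04559)) = 28.79

28.79 dB


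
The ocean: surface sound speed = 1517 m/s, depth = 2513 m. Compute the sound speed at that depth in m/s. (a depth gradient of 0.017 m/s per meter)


c = 1517 + 0.017 * 2513 = 1559.721

1559.721 m/s


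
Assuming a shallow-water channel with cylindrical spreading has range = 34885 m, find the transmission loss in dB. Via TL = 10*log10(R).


TL = 10*log10(34885) = 45.43

45.43 dB


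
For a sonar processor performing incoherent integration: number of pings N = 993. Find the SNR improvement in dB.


Gain = 5*log10(993) = 14.98

14.98 dB


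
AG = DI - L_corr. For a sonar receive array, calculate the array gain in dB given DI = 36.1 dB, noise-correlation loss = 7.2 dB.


28.9 dB


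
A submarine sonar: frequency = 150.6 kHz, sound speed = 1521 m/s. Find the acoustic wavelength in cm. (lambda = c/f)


1.01 cm


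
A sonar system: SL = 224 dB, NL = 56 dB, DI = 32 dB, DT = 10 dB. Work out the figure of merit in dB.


FOM = SL - NL + DI - DT = 224 - 56 + 32 - 10 = 190

190 dB


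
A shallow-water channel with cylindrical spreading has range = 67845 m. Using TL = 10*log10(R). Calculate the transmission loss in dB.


TL = 10*log10(67845) = 48.32

48.32 dB


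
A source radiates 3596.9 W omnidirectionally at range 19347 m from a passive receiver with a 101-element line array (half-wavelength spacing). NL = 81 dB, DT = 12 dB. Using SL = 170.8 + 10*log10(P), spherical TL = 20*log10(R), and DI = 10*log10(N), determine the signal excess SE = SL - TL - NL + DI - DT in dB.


Step 1: SL = 170.8 + 10*log10(3596.9) = 206.36 dB
Step 2: TL = 20*log10(19347) = 85.73 dB
Step 3: DI = 10*log10(101) = 20.04 dB
Step 4: SE = SL - TL - NL + DI - DT = 206.36 - 85.73 - 81 + 20.04 - 12 = 47.67

47.67 dB


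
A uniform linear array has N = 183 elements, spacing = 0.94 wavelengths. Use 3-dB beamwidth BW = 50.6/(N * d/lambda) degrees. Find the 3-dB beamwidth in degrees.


0.29 deg


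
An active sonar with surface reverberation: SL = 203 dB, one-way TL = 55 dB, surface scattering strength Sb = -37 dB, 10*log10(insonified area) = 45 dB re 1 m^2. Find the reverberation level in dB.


101 dB


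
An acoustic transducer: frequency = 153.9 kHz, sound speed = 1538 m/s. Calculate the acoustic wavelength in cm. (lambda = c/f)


lambda = c/f = 1538 / 153900 = 0.01 m = 1.0 cm

1.0 cm


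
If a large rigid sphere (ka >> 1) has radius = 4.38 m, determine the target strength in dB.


TS = 10*log10(4.38^2 / 4) = 10*log10(4.7961) = 6.81

6.81 dB


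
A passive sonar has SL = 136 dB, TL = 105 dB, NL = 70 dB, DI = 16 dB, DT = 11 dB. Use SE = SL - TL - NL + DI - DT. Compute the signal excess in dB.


-34 dB


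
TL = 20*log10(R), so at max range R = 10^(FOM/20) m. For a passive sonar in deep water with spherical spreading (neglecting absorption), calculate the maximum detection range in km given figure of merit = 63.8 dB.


1.55 km


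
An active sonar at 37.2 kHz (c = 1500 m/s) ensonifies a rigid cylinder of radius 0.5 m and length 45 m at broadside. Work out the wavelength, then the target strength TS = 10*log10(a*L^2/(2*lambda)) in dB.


Step 1: lambda = c/f = 1500/37200 = 0.04032 m
Step 2: TS = 10*log10(a*L^2/(2*lambda)) = 10*log10(0.5*45^2/(2*0.04032)) = 40.99

40.99 dB


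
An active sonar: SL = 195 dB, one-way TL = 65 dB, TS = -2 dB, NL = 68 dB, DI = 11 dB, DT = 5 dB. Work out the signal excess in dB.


1 dB


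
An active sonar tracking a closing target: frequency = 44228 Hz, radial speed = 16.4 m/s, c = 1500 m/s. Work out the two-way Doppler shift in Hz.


fd = 2*f*v/c = 2 * 44228 * 16.4 / 1500 = 967.12

967.12 Hz


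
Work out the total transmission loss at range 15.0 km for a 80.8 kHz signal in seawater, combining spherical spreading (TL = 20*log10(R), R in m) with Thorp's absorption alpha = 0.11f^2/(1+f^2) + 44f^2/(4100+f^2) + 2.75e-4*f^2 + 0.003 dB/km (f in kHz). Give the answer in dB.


517.55 dB


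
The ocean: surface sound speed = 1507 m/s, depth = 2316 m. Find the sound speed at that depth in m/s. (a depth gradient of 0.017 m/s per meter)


c = 1507 + 0.017 * 2316 = 1546.372

1546.372 m/s


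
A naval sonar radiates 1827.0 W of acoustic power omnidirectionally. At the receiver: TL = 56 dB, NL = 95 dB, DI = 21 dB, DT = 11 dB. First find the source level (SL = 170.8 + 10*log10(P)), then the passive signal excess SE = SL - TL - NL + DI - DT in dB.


Step 1: SL = 170.8 + 10*log10(1827.0) = 203.42 dB
Step 2: SE = SL - TL - NL + DI - DT = 203.42 - 56 - 95 + 21 - 11 = 62.42

62.42 dB


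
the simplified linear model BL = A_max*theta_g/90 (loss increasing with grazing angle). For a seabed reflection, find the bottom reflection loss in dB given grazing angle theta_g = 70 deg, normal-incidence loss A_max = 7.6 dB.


5.91 dB


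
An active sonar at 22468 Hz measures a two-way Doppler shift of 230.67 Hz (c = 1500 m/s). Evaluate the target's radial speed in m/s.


7.7 m/s


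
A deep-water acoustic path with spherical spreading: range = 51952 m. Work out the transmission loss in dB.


TL = 20*log10(51952) = 94.31

94.31 dB


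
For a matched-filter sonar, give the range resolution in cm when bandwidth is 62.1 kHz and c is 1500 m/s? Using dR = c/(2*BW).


dR = c/(2*BW) = 1500 / (2 * 62.1e3) = 0.0121 m = 1.21 cm

1.21 cm


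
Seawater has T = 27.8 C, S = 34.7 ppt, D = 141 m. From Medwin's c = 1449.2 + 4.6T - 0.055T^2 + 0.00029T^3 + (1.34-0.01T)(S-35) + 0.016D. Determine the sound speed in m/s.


c = 1449.2 + 4.6*27.8 - 0.055*27.8^2 + 0.00029*27.8^3 + (1.34 - 0.01*27.8)*(34.7 - 35) + 0.016*141 = 1542.74

1542.74 m/s


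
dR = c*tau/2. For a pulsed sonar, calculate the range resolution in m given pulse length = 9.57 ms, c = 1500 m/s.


dR = c*tau/2 = 1500 * 9.57e-3 / 2 = 7.1775

7.1775 m


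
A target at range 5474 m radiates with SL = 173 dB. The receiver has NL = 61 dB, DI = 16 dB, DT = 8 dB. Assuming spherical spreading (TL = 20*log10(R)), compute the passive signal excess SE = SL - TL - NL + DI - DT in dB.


45.23 dB


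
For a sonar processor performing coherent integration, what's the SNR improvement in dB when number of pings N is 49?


16.9 dB


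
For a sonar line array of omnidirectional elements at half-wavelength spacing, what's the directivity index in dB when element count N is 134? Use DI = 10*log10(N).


DI = 10*log10(134) = 21.27

21.27 dB


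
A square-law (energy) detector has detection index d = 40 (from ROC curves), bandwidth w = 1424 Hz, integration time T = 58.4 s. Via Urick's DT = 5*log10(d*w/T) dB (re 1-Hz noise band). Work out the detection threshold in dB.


14.95 dB


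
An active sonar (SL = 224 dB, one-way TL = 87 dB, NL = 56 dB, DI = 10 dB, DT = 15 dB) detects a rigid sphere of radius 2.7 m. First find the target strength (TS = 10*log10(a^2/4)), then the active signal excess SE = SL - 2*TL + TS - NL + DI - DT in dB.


Step 1: TS = 10*log10(2.7^2/4) = 2.61 dB
Step 2: SE = SL - 2*TL + TS - NL + DI - DT = 224 - 2*87 + (2.61) - 56 + 10 - 15 = -8.39

-8.39 dB


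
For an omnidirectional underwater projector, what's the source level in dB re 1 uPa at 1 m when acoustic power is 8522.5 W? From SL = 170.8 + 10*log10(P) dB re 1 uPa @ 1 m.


SL = 170.8 + 10*log10(8522.5) = 170.8 + 39.31 = 210.11

210.11 dB


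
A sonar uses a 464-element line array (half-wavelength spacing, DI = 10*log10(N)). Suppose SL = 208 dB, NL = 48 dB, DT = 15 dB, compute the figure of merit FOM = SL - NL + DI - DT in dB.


Step 1: DI = 10*log10(464) = 26.67 dB
Step 2: FOM = SL - NL + DI - DT = 208 - 48 + 26.67 - 15 = 171.67

171.67 dB


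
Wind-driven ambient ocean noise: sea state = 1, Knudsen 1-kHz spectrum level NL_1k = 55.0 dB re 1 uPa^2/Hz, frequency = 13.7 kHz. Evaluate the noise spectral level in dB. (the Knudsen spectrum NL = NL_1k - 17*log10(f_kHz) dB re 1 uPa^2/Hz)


NL = NL_1k - 17*log10(f_kHz) = 55.0 - 17*log10(13.7) = 55.0 - (19.32) = 35.68

35.68 dB


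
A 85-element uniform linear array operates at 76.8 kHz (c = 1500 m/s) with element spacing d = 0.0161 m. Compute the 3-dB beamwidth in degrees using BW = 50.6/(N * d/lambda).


0.72 deg


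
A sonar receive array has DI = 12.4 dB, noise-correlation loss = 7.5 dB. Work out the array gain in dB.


4.9 dB


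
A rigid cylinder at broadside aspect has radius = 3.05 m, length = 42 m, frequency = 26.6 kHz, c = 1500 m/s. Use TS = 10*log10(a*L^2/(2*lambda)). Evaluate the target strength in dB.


46.79 dB


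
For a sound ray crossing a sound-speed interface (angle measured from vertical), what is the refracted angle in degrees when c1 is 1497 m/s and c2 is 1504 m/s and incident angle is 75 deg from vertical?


sin(theta2) = (c2/c1)*sin(theta1) = (1504/1497)*sin(75 deg) = 0.97044
theta2 = arcsin(0.97044) = 76.03

76.03 deg


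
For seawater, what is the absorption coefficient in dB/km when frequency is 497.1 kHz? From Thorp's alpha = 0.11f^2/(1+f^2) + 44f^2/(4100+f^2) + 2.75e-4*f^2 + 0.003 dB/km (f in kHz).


111.35 dB/km


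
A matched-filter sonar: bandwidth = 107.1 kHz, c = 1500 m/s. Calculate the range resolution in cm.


0.7 cm


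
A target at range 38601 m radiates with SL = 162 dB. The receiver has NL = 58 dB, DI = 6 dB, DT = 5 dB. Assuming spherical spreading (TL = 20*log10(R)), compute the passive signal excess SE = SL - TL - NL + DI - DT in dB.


Step 1: TL = 20*log10(38601) = 91.73 dB
Step 2: SE = 162 - 91.73 - 58 + 6 - 5 = 13.27

13.27 dB


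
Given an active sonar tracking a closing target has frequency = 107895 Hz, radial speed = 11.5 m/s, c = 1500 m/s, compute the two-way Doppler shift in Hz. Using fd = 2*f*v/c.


1654.39 Hz


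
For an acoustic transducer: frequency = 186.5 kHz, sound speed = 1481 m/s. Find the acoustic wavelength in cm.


lambda = c/f = 1481 / 186500 = 0.0079 m = 0.79 cm

0.79 cm


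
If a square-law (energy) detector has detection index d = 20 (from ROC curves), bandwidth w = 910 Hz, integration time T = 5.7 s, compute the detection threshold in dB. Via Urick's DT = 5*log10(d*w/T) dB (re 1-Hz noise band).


DT = 5*log10(d*w/T) = 5*log10(20 * 910 / 5.7) = 5*log10(3192.98) = 17.52

17.52 dB


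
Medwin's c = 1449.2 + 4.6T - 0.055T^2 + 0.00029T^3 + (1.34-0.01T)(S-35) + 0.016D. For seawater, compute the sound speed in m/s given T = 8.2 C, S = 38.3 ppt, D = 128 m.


c = 1449.2 + 4.6*8.2 - 0.055*8.2^2 + 0.00029*8.2^3 + (1.34 - 0.01*8.2)*(38.3 - 35) + 0.016*128 = 1489.58

1489.58 m/s


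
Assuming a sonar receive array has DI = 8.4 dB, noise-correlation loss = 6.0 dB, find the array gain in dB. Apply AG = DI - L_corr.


AG = DI - L_corr = 8.4 - 6.0 = 2.4

2.4 dB


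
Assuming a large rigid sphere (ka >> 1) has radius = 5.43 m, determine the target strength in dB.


TS = 10*log10(5.43^2 / 4) = 10*log10(7.371225) = 8.68

8.68 dB


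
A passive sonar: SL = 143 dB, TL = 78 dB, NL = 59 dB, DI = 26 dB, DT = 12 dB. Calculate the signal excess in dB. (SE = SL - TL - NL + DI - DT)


SE = SL - TL - NL + DI - DT = 143 - 78 - 59 + 26 - 12 = 20

20 dB


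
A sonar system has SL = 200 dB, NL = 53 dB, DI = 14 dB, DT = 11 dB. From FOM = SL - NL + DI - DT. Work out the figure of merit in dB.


FOM = SL - NL + DI - DT = 200 - 53 + 14 - 11 = 150

150 dB


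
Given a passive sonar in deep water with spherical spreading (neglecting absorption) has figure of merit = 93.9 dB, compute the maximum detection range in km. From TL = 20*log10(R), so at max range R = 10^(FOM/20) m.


At max range FOM = TL, so 20*log10(R) = 93.9
R = 10^(93.9/20) = 49545.02 m = 49.55 km

49.55 km


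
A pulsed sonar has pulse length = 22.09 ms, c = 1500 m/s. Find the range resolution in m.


16.5675 m


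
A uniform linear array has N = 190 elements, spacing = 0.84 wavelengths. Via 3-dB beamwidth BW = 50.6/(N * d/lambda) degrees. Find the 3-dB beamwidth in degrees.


BW = 50.6 / (190 * 0.84) = 50.6 / 159.6 = 0.32

0.32 deg


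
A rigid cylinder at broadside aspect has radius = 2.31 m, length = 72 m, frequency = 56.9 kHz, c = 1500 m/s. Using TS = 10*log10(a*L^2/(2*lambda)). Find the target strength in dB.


53.56 dB


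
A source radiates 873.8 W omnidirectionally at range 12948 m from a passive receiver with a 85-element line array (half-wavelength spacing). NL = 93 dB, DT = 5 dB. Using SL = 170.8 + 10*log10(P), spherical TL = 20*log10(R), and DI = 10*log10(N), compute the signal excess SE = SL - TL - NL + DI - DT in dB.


Step 1: SL = 170.8 + 10*log10(873.8) = 200.21 dB
Step 2: TL = 20*log10(12948) = 82.24 dB
Step 3: DI = 10*log10(85) = 19.29 dB
Step 4: SE = SL - TL - NL + DI - DT = 200.21 - 82.24 - 93 + 19.29 - 5 = 39.26

39.26 dB


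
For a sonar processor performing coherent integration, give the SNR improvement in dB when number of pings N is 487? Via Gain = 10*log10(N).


26.88 dB


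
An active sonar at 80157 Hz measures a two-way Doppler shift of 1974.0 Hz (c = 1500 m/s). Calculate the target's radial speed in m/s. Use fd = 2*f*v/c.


From fd = 2*f*v/c, v = c*fd/(2*f) = 1500 * 1974.0 / (2*80157) = 18.47

18.47 m/s


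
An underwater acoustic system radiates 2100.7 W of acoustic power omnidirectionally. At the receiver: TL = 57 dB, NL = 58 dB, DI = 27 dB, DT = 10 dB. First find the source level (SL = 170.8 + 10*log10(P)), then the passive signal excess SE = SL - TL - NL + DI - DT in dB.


Step 1: SL = 170.8 + 10*log10(2100.7) = 204.02 dB
Step 2: SE = SL - TL - NL + DI - DT = 204.02 - 57 - 58 + 27 - 10 = 106.02

106.02 dB


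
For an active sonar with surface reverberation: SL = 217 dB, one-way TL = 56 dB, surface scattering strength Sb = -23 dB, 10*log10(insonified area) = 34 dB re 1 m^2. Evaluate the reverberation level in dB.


116 dB


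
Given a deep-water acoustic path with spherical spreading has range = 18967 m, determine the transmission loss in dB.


TL = 20*log10(18967) = 85.56

85.56 dB


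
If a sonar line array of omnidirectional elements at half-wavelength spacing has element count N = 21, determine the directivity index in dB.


DI = 10*log10(21) = 13.22

13.22 dB


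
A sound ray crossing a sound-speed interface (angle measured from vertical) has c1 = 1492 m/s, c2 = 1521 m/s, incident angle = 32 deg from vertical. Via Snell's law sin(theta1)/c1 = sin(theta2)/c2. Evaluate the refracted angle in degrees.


32.7 deg


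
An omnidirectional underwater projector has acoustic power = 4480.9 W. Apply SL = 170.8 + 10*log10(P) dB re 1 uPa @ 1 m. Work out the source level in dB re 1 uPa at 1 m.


207.31 dB


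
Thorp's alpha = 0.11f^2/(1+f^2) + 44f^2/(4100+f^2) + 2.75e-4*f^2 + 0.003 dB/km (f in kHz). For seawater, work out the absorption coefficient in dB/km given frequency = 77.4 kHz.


f^2 = 5990.76
alpha = 0.11*5990.76/(1+5990.76) + 44*5990.76/(4100+5990.76) + 2.75e-4*5990.76 + 0.003 = 27.883

27.883 dB/km


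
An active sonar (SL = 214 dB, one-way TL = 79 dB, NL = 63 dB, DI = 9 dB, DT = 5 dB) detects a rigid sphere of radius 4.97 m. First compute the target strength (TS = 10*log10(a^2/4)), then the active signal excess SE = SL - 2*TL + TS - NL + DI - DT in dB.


Step 1: TS = 10*log10(4.97^2/4) = 7.91 dB
Step 2: SE = SL - 2*TL + TS - NL + DI - DT = 214 - 2*79 + (7.91) - 63 + 9 - 5 = 4.91

4.91 dB


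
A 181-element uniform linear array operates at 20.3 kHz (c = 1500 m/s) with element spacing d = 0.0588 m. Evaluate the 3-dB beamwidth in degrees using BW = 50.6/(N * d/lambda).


Step 1: lambda = 1500/20300 = 0.07389 m
Step 2: d/lambda = 0.0588/0.07389 = 0.7958
Step 3: BW = 50.6/(N * d/lambda) = 50.6/(181 * 0.7958) = 0.35

0.35 deg


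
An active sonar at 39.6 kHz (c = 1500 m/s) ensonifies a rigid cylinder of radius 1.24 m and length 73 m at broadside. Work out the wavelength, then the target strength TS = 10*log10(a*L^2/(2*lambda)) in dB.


Step 1: lambda = c/f = 1500/39600 = 0.03788 m
Step 2: TS = 10*log10(a*L^2/(2*lambda)) = 10*log10(1.24*73^2/(2*0.03788)) = 49.41

49.41 dB


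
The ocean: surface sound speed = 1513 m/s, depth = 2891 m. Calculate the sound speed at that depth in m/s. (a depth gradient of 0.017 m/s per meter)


1562.147 m/s


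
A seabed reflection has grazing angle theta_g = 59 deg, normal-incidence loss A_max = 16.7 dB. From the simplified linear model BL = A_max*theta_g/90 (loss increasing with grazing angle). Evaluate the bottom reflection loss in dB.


BL = A_max * theta_g / 90 = 16.7 * 59 / 90 = 10.95

10.95 dB


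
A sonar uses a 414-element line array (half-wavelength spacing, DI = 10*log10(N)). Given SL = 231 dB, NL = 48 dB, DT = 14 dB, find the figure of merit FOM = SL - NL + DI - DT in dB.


Step 1: DI = 10*log10(414) = 26.17 dB
Step 2: FOM = SL - NL + DI - DT = 231 - 48 + 26.17 - 14 = 195.17

195.17 dB


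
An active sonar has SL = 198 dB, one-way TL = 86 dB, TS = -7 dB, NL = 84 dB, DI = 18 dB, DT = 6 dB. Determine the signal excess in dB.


SE = SL - 2*TL + TS - NL + DI - DT = 198 - 2*86 + (-7) - 84 + 18 - 6 = -53

-53 dB


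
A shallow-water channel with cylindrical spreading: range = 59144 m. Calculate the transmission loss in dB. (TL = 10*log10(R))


TL = 10*log10(59144) = 47.72

47.72 dB


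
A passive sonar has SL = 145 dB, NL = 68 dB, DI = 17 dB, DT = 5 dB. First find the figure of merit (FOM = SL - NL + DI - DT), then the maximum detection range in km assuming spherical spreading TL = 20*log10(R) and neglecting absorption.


Step 1: FOM = SL - NL + DI - DT = 145 - 68 + 17 - 5 = 89 dB
Step 2: at max range FOM = TL = 20*log10(R), so R = 10^(89/20) = 28183.83 m = 28.18 km

28.18 km


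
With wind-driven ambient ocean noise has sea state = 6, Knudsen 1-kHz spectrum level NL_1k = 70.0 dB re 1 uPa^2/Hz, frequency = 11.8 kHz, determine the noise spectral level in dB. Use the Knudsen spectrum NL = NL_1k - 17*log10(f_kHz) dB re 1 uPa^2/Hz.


51.78 dB


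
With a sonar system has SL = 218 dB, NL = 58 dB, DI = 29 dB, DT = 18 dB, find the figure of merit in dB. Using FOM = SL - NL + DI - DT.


171 dB


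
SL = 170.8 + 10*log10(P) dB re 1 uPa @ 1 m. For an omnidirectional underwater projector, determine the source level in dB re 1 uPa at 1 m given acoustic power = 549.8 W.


SL = 170.8 + 10*log10(549.8) = 170.8 + 27.4 = 198.2

198.2 dB


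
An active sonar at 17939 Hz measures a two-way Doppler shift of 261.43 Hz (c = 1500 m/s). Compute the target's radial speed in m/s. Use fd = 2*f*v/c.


From fd = 2*f*v/c, v = c*fd/(2*f) = 1500 * 261.43 / (2*17939) = 10.93

10.93 m/s


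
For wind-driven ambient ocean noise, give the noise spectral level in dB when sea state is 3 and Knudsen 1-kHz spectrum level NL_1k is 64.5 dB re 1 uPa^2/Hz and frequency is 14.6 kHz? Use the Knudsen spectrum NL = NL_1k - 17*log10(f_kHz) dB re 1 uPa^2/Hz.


NL = NL_1k - 17*log10(f_kHz) = 64.5 - 17*log10(14.6) = 64.5 - (19.79) = 44.71

44.71 dB


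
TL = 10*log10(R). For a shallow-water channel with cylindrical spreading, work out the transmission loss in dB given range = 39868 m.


TL = 10*log10(39868) = 46.01

46.01 dB


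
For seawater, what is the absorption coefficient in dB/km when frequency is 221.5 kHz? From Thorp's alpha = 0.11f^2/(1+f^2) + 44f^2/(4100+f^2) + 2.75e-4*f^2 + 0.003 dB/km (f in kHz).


f^2 = 49062.25
alpha = 0.11*49062.25/(1+49062.25) + 44*49062.25/(4100+49062.25) + 2.75e-4*49062.25 + 0.003 = 54.212

54.212 dB/km


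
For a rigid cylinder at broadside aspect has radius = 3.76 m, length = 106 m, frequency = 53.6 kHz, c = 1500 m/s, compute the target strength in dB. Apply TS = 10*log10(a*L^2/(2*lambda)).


lambda = 1500/53600 = 0.02799 m
TS = 10*log10(3.76*106^2/(2*0.02799)) = 58.78

58.78 dB


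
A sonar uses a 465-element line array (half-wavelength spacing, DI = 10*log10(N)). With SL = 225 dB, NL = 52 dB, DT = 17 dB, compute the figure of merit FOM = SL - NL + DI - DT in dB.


182.67 dB


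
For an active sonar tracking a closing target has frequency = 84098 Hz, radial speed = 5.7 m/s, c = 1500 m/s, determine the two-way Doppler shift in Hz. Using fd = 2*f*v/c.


fd = 2*f*v/c = 2 * 84098 * 5.7 / 1500 = 639.14

639.14 Hz


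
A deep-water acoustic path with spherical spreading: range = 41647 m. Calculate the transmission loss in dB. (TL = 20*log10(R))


TL = 20*log10(41647) = 92.39

92.39 dB


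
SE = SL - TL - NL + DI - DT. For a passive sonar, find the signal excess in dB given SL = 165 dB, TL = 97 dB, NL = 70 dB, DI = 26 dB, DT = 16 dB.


8 dB


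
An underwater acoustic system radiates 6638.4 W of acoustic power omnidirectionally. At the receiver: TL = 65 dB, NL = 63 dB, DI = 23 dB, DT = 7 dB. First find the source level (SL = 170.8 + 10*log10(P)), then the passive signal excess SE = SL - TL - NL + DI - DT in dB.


Step 1: SL = 170.8 + 10*log10(6638.4) = 209.02 dB
Step 2: SE = SL - TL - NL + DI - DT = 209.02 - 65 - 63 + 23 - 7 = 97.02

97.02 dB


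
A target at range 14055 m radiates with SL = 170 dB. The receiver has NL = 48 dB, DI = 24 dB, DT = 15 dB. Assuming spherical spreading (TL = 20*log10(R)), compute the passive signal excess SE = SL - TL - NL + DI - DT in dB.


48.04 dB


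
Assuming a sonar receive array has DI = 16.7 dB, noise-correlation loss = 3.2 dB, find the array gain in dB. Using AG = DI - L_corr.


AG = DI - L_corr = 16.7 - 3.2 = 13.5

13.5 dB


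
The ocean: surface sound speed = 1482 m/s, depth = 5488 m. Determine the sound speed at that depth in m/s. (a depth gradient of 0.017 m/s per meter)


c = 1482 + 0.017 * 5488 = 1575.296

1575.296 m/s


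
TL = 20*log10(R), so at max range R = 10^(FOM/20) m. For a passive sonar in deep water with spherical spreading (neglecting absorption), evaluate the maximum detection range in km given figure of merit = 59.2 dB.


0.91 km


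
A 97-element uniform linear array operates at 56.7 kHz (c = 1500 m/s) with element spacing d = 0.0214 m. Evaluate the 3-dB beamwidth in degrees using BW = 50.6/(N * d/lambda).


0.64 deg


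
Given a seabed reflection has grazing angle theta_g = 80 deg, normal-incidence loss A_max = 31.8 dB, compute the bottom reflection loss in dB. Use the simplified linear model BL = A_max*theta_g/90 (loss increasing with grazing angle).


BL = A_max * theta_g / 90 = 31.8 * 80 / 90 = 28.27

28.27 dB


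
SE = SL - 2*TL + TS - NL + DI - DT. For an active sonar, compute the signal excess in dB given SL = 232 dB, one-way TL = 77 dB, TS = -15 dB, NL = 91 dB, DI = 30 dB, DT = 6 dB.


-4 dB


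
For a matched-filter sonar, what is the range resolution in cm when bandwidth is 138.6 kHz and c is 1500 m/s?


0.54 cm


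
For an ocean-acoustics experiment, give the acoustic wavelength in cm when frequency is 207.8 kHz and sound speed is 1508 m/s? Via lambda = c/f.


0.73 cm


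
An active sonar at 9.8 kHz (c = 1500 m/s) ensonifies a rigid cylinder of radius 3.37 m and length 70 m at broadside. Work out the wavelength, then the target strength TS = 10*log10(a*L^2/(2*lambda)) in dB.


Step 1: lambda = c/f = 1500/9800 = 0.15306 m
Step 2: TS = 10*log10(a*L^2/(2*lambda)) = 10*log10(3.37*70^2/(2*0.15306)) = 47.32

47.32 dB


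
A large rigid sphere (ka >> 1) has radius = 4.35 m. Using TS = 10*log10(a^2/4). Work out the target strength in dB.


TS = 10*log10(4.35^2 / 4) = 10*log10(4.730625) = 6.75

6.75 dB


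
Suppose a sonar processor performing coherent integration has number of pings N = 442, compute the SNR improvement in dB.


Gain = 10*log10(442) = 26.45

26.45 dB


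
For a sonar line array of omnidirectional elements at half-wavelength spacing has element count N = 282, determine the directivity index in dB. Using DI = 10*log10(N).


DI = 10*log10(282) = 24.5

24.5 dB


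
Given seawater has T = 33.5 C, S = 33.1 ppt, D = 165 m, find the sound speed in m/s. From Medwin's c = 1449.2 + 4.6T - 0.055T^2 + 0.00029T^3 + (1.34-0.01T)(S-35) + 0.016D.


c = 1449.2 + 4.6*33.5 - 0.055*33.5^2 + 0.00029*33.5^3 + (1.34 - 0.01*33.5)*(33.1 - 35) + 0.016*165 = 1553.21

1553.21 m/s


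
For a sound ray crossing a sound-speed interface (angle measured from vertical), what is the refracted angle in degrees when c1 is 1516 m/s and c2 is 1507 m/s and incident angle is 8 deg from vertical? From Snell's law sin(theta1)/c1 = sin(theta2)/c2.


7.95 deg


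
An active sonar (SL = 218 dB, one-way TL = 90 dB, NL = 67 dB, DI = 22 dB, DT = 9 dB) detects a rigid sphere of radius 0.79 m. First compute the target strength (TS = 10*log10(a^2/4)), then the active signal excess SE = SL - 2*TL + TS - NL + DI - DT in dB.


Step 1: TS = 10*log10(0.79^2/4) = -8.07 dB
Step 2: SE = SL - 2*TL + TS - NL + DI - DT = 218 - 2*90 + (-8.07) - 67 + 22 - 9 = -24.07

-24.07 dB


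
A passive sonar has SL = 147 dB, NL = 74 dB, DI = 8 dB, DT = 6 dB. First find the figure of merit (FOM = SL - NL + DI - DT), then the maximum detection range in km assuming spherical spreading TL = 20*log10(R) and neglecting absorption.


Step 1: FOM = SL - NL + DI - DT = 147 - 74 + 8 - 6 = 75 dB
Step 2: at max range FOM = TL = 20*log10(R), so R = 10^(75/20) = 5623.41 m = 5.62 km

5.62 km


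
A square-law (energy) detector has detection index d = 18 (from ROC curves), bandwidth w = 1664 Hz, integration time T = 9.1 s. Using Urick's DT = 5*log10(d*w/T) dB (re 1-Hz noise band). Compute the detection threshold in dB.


17.59 dB


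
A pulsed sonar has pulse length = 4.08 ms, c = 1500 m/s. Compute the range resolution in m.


dR = c*tau/2 = 1500 * 4.08e-3 / 2 = 3.06

3.06 m


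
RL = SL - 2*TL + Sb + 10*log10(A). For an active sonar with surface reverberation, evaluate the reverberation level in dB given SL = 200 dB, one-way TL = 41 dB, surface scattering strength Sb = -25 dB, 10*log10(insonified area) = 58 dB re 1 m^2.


RL = SL - 2*TL + Sb + 10*log10(A) = 200 - 2*41 + (-25) + 58 = 151

151 dB


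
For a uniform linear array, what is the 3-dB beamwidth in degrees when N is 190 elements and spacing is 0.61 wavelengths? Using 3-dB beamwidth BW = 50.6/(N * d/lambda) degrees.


0.44 deg


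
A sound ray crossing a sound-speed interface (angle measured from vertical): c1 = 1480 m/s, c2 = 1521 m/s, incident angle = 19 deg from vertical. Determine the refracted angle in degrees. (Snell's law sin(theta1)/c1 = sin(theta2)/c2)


sin(theta2) = (c2/c1)*sin(theta1) = (1521/1480)*sin(19 deg) = 0.33459
theta2 = arcsin(0.33459) = 19.55

19.55 deg


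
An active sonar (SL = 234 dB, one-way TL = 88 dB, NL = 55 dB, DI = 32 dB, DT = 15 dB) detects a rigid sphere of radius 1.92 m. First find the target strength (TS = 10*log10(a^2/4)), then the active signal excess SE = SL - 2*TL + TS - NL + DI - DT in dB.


Step 1: TS = 10*log10(1.92^2/4) = -0.35 dB
Step 2: SE = SL - 2*TL + TS - NL + DI - DT = 234 - 2*88 + (-0.35) - 55 + 32 - 15 = 19.65

19.65 dB


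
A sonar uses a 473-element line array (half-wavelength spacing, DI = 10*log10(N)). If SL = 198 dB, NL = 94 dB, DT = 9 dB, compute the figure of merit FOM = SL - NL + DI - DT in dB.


Step 1: DI = 10*log10(473) = 26.75 dB
Step 2: FOM = SL - NL + DI - DT = 198 - 94 + 26.75 - 9 = 121.75

121.75 dB


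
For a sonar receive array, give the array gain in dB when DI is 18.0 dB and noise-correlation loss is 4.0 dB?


AG = DI - L_corr = 18.0 - 4.0 = 14.0

14.0 dB


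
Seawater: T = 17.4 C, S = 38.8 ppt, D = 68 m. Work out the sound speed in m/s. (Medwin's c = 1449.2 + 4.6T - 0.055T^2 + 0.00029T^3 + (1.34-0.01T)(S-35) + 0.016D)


c = 1449.2 + 4.6*17.4 - 0.055*17.4^2 + 0.00029*17.4^3 + (1.34 - 0.01*17.4)*(38.8 - 35) + 0.016*68 = 1519.63

1519.63 m/s


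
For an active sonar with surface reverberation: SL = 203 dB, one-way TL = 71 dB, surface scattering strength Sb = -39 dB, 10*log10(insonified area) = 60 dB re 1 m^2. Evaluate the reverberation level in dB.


RL = SL - 2*TL + Sb + 10*log10(A) = 203 - 2*71 + (-39) + 60 = 82

82 dB


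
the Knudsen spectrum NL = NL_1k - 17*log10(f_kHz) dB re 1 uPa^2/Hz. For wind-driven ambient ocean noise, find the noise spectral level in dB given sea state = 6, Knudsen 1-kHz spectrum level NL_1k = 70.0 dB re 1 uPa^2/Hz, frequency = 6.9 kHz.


NL = NL_1k - 17*log10(f_kHz) = 70.0 - 17*log10(6.9) = 70.0 - (14.26) = 55.74

55.74 dB


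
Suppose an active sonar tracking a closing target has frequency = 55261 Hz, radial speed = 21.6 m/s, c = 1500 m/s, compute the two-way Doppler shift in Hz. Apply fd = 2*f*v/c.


fd = 2*f*v/c = 2 * 55261 * 21.6 / 1500 = 1591.52

1591.52 Hz


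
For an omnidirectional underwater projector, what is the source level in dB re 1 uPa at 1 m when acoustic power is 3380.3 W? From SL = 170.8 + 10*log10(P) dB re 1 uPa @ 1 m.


SL = 170.8 + 10*log10(3380.3) = 170.8 + 35.29 = 206.09

206.09 dB


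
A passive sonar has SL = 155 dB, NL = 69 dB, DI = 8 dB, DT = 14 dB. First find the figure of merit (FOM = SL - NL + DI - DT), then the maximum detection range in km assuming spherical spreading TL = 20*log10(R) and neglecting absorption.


Step 1: FOM = SL - NL + DI - DT = 155 - 69 + 8 - 14 = 80 dB
Step 2: at max range FOM = TL = 20*log10(R), so R = 10^(80/20) = 10000.0 m = 10.0 km

10.0 km


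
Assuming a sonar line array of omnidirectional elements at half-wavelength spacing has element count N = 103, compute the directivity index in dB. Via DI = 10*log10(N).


20.13 dB


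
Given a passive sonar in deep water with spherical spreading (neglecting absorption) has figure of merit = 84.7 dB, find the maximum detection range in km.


At max range FOM = TL, so 20*log10(R) = 84.7
R = 10^(84.7/20) = 17179.08 m = 17.18 km

17.18 km


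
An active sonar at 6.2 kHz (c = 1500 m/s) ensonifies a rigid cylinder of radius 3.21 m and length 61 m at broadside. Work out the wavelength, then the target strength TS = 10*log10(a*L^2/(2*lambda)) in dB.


Step 1: lambda = c/f = 1500/6200 = 0.24194 m
Step 2: TS = 10*log10(a*L^2/(2*lambda)) = 10*log10(3.21*61^2/(2*0.24194)) = 43.92

43.92 dB


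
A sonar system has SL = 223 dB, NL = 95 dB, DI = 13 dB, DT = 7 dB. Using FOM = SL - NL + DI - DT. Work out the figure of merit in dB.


134 dB


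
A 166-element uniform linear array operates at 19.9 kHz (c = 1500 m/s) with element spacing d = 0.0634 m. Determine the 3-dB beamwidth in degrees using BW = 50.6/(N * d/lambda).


Step 1: lambda = 1500/19900 = 0.07538 m
Step 2: d/lambda = 0.0634/0.07538 = 0.8411
Step 3: BW = 50.6/(N * d/lambda) = 50.6/(166 * 0.8411) = 0.36

0.36 deg


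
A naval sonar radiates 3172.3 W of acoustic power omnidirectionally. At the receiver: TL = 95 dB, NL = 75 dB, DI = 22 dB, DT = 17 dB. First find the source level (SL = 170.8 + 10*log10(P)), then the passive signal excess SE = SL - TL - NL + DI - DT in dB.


Step 1: SL = 170.8 + 10*log10(3172.3) = 205.81 dB
Step 2: SE = SL - TL - NL + DI - DT = 205.81 - 95 - 75 + 22 - 17 = 40.81

40.81 dB


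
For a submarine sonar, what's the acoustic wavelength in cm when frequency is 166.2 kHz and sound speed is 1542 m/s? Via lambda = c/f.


lambda = c/f = 1542 / 166200 = 0.0093 m = 0.93 cm

0.93 cm


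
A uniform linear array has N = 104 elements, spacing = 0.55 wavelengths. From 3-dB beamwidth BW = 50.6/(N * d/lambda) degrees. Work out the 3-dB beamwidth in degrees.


BW = 50.6 / (104 * 0.55) = 50.6 / 57.2 = 0.88

0.88 deg


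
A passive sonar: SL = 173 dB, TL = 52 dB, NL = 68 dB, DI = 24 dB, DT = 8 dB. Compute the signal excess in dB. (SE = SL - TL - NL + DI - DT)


69 dB


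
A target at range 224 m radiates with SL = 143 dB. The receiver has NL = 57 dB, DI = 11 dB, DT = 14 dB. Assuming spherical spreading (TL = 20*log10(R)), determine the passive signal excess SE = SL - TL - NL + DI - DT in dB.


Step 1: TL = 20*log10(224) = 47.0 dB
Step 2: SE = 143 - 47.0 - 57 + 11 - 14 = 36.0

36.0 dB


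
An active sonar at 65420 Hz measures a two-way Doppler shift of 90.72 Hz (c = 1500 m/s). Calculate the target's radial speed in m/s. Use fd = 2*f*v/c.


From fd = 2*f*v/c, v = c*fd/(2*f) = 1500 * 90.72 / (2*65420) = 1.04

1.04 m/s


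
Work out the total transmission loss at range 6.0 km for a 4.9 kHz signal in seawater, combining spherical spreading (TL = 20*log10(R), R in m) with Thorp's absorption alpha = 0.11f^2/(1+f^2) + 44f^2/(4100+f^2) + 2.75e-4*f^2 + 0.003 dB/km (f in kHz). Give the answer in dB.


Step 1 (Thorp): alpha = 0.11*24.01/(1+24.01) + 44*24.01/(4100+24.01) + 2.75e-4*24.01 + 0.003 = 0.3714 dB/km
Step 2: TL_spread = 20*log10(6000) = 75.56 dB
Step 3: TL_abs = alpha*R = 0.3714 * 6.0 = 2.23 dB
Step 4: TL_total = 75.56 + 2.23 = 77.79

77.79 dB


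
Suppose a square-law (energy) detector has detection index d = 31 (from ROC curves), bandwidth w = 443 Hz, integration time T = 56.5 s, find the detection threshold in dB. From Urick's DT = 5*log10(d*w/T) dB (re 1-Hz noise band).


11.93 dB


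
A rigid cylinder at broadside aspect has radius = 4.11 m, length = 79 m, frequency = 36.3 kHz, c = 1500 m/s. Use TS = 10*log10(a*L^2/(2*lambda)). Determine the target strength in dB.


lambda = 1500/36300 = 0.04132 m
TS = 10*log10(4.11*79^2/(2*0.04132)) = 54.92

54.92 dB


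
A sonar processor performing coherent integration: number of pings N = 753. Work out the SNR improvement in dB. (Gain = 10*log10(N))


Gain = 10*log10(753) = 28.77

28.77 dB


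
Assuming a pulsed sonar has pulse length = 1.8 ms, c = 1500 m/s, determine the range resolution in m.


dR = c*tau/2 = 1500 * 1.8e-3 / 2 = 1.35

1.35 m


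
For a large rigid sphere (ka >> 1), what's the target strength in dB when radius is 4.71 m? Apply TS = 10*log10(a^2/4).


TS = 10*log10(4.71^2 / 4) = 10*log10(5.546025) = 7.44

7.44 dB


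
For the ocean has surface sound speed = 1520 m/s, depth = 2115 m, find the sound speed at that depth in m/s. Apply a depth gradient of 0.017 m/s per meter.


c = 1520 + 0.017 * 2115 = 1555.955

1555.955 m/s


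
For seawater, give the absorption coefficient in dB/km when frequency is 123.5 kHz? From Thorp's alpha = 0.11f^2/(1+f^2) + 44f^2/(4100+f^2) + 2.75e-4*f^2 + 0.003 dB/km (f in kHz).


38.985 dB/km


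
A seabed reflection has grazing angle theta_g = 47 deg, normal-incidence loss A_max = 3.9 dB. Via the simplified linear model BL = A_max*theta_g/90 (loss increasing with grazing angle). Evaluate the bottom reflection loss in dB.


BL = A_max * theta_g / 90 = 3.9 * 47 / 90 = 2.04

2.04 dB


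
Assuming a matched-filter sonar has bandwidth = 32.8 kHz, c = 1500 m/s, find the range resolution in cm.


dR = c/(2*BW) = 1500 / (2 * 32.8e3) = 0.0229 m = 2.29 cm

2.29 cm


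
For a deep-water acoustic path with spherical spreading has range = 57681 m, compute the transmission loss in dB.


95.22 dB


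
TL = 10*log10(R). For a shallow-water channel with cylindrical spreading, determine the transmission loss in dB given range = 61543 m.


TL = 10*log10(61543) = 47.89

47.89 dB


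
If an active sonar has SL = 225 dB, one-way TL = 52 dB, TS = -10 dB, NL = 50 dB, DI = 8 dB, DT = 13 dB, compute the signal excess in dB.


SE = SL - 2*TL + TS - NL + DI - DT = 225 - 2*52 + (-10) - 50 + 8 - 13 = 56

56 dB


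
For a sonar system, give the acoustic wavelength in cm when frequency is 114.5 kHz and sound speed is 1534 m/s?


lambda = c/f = 1534 / 114500 = 0.0134 m = 1.34 cm

1.34 cm


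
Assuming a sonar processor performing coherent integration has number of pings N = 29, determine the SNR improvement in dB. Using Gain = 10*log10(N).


Gain = 10*log10(29) = 14.62

14.62 dB


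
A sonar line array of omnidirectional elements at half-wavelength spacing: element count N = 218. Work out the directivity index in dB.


DI = 10*log10(218) = 23.38

23.38 dB


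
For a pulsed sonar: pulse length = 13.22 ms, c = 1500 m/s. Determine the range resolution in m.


dR = c*tau/2 = 1500 * 13.22e-3 / 2 = 9.915

9.915 m


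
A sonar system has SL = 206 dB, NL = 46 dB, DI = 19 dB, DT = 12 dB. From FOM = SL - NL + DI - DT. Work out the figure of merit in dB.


FOM = SL - NL + DI - DT = 206 - 46 + 19 - 12 = 167

167 dB


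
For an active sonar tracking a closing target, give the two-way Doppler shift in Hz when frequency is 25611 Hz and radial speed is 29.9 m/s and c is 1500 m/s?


fd = 2*f*v/c = 2 * 25611 * 29.9 / 1500 = 1021.03

1021.03 Hz


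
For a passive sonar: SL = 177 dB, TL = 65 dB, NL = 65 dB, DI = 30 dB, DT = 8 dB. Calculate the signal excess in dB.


SE = SL - TL - NL + DI - DT = 177 - 65 - 65 + 30 - 8 = 69

69 dB


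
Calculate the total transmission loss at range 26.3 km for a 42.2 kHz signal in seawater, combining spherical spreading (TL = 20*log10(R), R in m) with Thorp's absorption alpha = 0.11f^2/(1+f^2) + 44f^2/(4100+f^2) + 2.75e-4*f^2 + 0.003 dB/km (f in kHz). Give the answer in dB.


454.67 dB


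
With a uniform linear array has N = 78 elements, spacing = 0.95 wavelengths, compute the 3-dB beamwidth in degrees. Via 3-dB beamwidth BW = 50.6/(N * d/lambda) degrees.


0.68 deg


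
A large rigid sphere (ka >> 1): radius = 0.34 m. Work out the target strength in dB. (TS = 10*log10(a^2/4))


TS = 10*log10(0.34^2 / 4) = 10*log10(0.0289) = -15.39

-15.39 dB


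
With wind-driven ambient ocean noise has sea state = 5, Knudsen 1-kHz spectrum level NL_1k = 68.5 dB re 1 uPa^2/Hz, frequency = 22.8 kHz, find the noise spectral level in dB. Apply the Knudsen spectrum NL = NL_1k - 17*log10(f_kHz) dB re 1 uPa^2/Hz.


NL = NL_1k - 17*log10(f_kHz) = 68.5 - 17*log10(22.8) = 68.5 - (23.08) = 45.42

45.42 dB


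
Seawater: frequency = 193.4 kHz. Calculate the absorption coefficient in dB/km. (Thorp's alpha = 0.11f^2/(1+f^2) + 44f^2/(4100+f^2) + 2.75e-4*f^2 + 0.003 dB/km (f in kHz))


f^2 = 37403.56
alpha = 0.11*37403.56/(1+37403.56) + 44*37403.56/(4100+37403.56) + 2.75e-4*37403.56 + 0.003 = 50.052

50.052 dB/km


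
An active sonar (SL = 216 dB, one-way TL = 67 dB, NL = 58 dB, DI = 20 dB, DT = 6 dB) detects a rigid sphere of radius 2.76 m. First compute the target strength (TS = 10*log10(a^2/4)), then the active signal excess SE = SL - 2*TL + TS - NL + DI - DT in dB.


Step 1: TS = 10*log10(2.76^2/4) = 2.8 dB
Step 2: SE = SL - 2*TL + TS - NL + DI - DT = 216 - 2*67 + (2.8) - 58 + 20 - 6 = 40.8

40.8 dB


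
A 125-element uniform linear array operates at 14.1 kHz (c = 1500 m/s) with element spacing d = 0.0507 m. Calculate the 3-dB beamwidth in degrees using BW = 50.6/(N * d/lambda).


0.85 deg


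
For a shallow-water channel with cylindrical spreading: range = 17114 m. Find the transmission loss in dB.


TL = 10*log10(17114) = 42.33

42.33 dB
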